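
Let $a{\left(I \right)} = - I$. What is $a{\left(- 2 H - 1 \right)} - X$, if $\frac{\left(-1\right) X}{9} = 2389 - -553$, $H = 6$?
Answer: $26491$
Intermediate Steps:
$X = -26478$ ($X = - 9 \left(2389 - -553\right) = - 9 \left(2389 + 553\right) = \left(-9\right) 2942 = -26478$)
$a{\left(- 2 H - 1 \right)} - X = - (\left(-2\right) 6 - 1) - -26478 = - (-12 - 1) + 26478 = \left(-1\right) \left(-13\right) + 26478 = 13 + 26478 = 26491$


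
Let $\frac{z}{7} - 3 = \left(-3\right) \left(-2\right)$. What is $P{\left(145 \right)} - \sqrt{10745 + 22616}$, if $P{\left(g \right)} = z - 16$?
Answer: $47 - \sqrt{33361} \approx -135.65$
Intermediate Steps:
$z = 63$ ($z = 21 + 7 \left(\left(-3\right) \left(-2\right)\right) = 21 + 7 \cdot 6 = 21 + 42 = 63$)
$P{\left(g \right)} = 47$ ($P{\left(g \right)} = 63 - 16 = 47$)
$P{\left(145 \right)} - \sqrt{10745 + 22616} = 47 - \sqrt{10745 + 22616} = 47 - \sqrt{33361}$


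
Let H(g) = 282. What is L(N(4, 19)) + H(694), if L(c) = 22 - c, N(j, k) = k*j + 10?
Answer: 218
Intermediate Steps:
N(j, k) = 10 + j*k (N(j, k) = j*k + 10 = 10 + j*k)
L(N(4, 19)) + H(694) = (22 - (10 + 4*19)) + 282 = (22 - (10 + 76)) + 282 = (22 - 1*86) + 282 = (22 - 86) + 282 = -64 + 282 = 218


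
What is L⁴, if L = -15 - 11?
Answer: 456976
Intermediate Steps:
L = -26
L⁴ = (-26)⁴ = 456976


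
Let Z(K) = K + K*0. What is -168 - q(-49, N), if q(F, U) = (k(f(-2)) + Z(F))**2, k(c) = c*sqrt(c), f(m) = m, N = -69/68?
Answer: -2561 - 196*I*sqrt(2) ≈ -2561.0 - 277.19*I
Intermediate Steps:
N = -69/68 (N = -69*1/68 = -69/68 ≈ -1.0147)
Z(K) = K (Z(K) = K + 0 = K)
k(c) = c**(3/2)
q(F, U) = (F - 2*I*sqrt(2))**2 (q(F, U) = ((-2)**(3/2) + F)**2 = (-2*I*sqrt(2) + F)**2 = (F - 2*I*sqrt(2))**2)
-168 - q(-49, N) = -168 - (-49 - 2*I*sqrt(2))**2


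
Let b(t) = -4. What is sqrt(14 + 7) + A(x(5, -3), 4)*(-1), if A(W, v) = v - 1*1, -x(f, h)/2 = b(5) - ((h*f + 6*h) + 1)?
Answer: -3 + sqrt(21) ≈ 1.5826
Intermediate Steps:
x(f, h) = 10 + 12*h + 2*f*h (x(f, h) = -2*(-4 - ((h*f + 6*h) + 1)) = -2*(-4 - ((f*h + 6*h) + 1)) = -2*(-4 - ((6*h + f*h) + 1)) = -2*(-4 - (1 + 6*h + f*h)) = -2*(-4 + (-1 - 6*h - f*h)) = -2*(-5 - 6*h - f*h) = 10 + 12*h + 2*f*h)
A(W, v) = -1 + v (A(W, v) = v - 1 = -1 + v)
sqrt(14 + 7) + A(x(5, -3), 4)*(-1) = sqrt(14 + 7) + (-1 + 4)*(-1) = sqrt(21) + 3*(-1) = sqrt(21) - 3 = -3 + sqrt(21)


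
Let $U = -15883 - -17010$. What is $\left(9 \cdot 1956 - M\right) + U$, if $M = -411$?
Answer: $19142$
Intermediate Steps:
$U = 1127$ ($U = -15883 + 17010 = 1127$)
$\left(9 \cdot 1956 - M\right) + U = \left(9 \cdot 1956 - -411\right) + 1127 = \left(17604 + 411\right) + 1127 = 18015 + 1127 = 19142$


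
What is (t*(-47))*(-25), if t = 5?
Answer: 5875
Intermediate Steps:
(t*(-47))*(-25) = (5*(-47))*(-25) = -235*(-25) = 5875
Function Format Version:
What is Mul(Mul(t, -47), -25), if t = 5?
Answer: 5875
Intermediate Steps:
Mul(Mul(t, -47), -25) = Mul(Mul(5, -47), -25) = Mul(-235, -25) = 5875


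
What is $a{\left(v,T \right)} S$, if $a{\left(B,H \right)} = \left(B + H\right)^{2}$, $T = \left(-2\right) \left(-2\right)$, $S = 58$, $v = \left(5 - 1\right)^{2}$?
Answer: $23200$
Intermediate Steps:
$v = 16$ ($v = 4^{2} = 16$)
$T = 4$
$a{\left(v,T \right)} S = \left(16 + 4\right)^{2} \cdot 58 = 20^{2} \cdot 58 = 400 \cdot 58 = 23200$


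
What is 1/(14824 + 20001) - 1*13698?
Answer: -477032849/34825 ≈ -13698.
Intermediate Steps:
1/(14824 + 20001) - 1*13698 = 1/34825 - 13698 = -477032849/34825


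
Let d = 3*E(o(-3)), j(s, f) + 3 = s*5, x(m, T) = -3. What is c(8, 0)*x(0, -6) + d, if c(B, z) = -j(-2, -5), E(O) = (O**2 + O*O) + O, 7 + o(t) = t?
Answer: 531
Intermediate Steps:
o(t) = -7 + t
E(O) = O + 2*O**2 (E(O) = (O**2 + O**2) + O = 2*O**2 + O = O + 2*O**2)
j(s, f) = -3 + 5*s (j(s, f) = -3 + s*5 = -3 + 5*s)
d = 570 (d = 3*((-7 - 3)*(1 + 2*(-7 - 3))) = 3*(-10*(1 + 2*(-10))) = 3*(-10*(1 - 20)) = 3*(-10*(-19)) = 3*190 = 570)
c(B, z) = 13 (c(B, z) = -(-3 + 5*(-2)) = -(-3 - 10) = -1*(-13) = 13)
c(8, 0)*x(0, -6) + d = 13*(-3) + 570 = -39 + 570 = 531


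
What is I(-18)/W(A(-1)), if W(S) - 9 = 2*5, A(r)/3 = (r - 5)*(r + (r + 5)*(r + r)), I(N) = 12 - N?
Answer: 30/19 ≈ 1.5789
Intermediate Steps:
A(r) = 3*(-5 + r)*(r + 2*r*(5 + r)) (A(r) = 3*((r - 5)*(r + (r + 5)*(r + r))) = 3*((-5 + r)*(r + (5 + r)*(2*r))) = 3*((-5 + r)*(r + 2*r*(5 + r))) = 3*(-5 + r)*(r + 2*r*(5 + r)))
W(S) = 19 (W(S) = 9 + 2*5 = 9 + 10 = 19)
I(-18)/W(A(-1)) = (12 - 1*(-18))/19 = (12 + 18)*(1/19) = 30*(1/19) = 30/19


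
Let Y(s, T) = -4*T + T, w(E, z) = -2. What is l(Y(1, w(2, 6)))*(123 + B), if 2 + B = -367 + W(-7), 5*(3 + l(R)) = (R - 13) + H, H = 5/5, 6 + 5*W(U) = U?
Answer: 26103/25 ≈ 1044.1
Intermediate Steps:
W(U) = -6/5 + U/5
H = 1 (H = 5*(⅕) = 1)
Y(s, T) = -3*T
l(R) = -27/5 + R/5 (l(R) = -3 + ((R - 13) + 1)/5 = -3 + ((-13 + R) + 1)/5 = -3 + (-12 + R)/5 = -3 + (-12/5 + R/5) = -27/5 + R/5)
B = -1858/5 (B = -2 + (-367 + (-6/5 + (⅕)*(-7))) = -2 + (-367 + (-6/5 - 7/5)) = -2 + (-367 - 13/5) = -2 - 1848/5 = -1858/5 ≈ -371.60)
l(Y(1, w(2, 6)))*(123 + B) = (-27/5 + (-3*(-2))/5)*(123 - 1858/5) = (-27/5 + (⅕)*6)*(-1243/5) = (-27/5 + 6/5)*(-1243/5) = -21/5*(-1243/5) = 26103/25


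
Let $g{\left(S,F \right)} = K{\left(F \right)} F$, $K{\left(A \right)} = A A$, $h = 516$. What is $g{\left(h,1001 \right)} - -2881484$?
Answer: $1005884485$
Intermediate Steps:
$K{\left(A \right)} = A^{2}$
$g{\left(S,F \right)} = F^{3}$ ($g{\left(S,F \right)} = F^{2} F = F^{3}$)
$g{\left(h,1001 \right)} - -2881484 = 1001^{3} - -2881484 = 1003003001 + 2881484 = 1005884485$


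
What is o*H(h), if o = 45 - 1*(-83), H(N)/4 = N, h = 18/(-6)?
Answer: -1536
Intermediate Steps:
h = -3 (h = 18*(-⅙) = -3)
H(N) = 4*N
o = 128 (o = 45 + 83 = 128)
o*H(h) = 128*(4*(-3)) = 128*(-12) = -1536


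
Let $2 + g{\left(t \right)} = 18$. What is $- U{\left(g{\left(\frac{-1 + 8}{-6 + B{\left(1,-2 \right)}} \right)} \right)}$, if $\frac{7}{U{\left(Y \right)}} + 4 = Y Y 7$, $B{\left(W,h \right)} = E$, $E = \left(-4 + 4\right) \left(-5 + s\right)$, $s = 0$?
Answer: $- \frac{7}{1788} \approx -0.003915$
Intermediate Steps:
$E = 0$ ($E = \left(-4 + 4\right) \left(-5 + 0\right) = 0 \left(-5\right) = 0$)
$B{\left(W,h \right)} = 0$
$g{\left(t \right)} = 16$ ($g{\left(t \right)} = -2 + 18 = 16$)
$U{\left(Y \right)} = \frac{7}{-4 + 7 Y^{2}}$ ($U{\left(Y \right)} = \frac{7}{-4 + Y Y 7} = \frac{7}{-4 + Y^{2} \cdot 7} = \frac{7}{-4 + 7 Y^{2}}$)
$- U{\left(g{\left(\frac{-1 + 8}{-6 + B{\left(1,-2 \right)}} \right)} \right)} = - \frac{7}{-4 + 7 \cdot 16^{2}} = - \frac{7}{-4 + 7 \cdot 256} = - \frac{7}{-4 + 1792} = - \frac{7}{1788}$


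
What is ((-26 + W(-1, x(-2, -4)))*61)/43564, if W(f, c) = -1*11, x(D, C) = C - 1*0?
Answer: -2257/43564 ≈ -0.051809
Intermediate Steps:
x(D, C) = C (x(D, C) = C + 0 = C)
W(f, c) = -11
((-26 + W(-1, x(-2, -4)))*61)/43564 = ((-26 - 11)*61)/43564 = -37*61*(1/43564) = -2257*1/43564 = -2257/43564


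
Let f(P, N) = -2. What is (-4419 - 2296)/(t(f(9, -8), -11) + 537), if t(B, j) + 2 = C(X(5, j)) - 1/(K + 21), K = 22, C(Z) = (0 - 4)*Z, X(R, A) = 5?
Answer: -288745/22144 ≈ -13.039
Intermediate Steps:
C(Z) = -4*Z
t(B, j) = -947/43 (t(B, j) = -2 + (-4*5 - 1/(22 + 21)) = -2 + (-20 - 1/43) = -2 - 861/43 = -947/43)
(-4419 - 2296)/(t(f(9, -8), -11) + 537) = (-4419 - 2296)/(-947/43 + 537) = -6715/22144/43 = -6715*43/22144 = -288745/22144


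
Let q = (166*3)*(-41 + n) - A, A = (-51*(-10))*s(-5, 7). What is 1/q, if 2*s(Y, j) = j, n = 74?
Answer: 1/14649 ≈ 6.8264e-5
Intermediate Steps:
s(Y, j) = j/2
A = 1785 (A = (-51*(-10))*((½)*7) = 510*(7/2) = 1785)
q = 14649 (q = (166*3)*(-41 + 74) - 1*1785 = 498*33 - 1785 = 16434 - 1785 = 14649)
1/q = 1/14649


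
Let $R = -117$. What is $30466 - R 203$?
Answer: $54217$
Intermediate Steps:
$30466 - R 203 = 30466 - \left(-117\right) 203 = 30466 - -23751 = 30466 + 23751 = 54217$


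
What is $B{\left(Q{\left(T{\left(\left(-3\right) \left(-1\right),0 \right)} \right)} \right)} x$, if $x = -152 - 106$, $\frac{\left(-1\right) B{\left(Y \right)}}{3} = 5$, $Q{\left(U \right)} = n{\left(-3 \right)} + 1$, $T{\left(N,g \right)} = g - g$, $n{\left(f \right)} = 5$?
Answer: $3870$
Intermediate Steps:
$T{\left(N,g \right)} = 0$
$Q{\left(U \right)} = 6$ ($Q{\left(U \right)} = 5 + 1 = 6$)
$B{\left(Y \right)} = -15$ ($B{\left(Y \right)} = \left(-3\right) 5 = -15$)
$x = -258$ ($x = -152 - 106 = -258$)
$B{\left(Q{\left(T{\left(\left(-3\right) \left(-1\right),0 \right)} \right)} \right)} x = \left(-15\right) \left(-258\right) = 3870$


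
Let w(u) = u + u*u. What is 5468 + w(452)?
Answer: 210224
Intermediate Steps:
w(u) = u + u**2
5468 + w(452) = 5468 + 452*(1 + 452) = 5468 + 452*453 = 5468 + 204756 = 210224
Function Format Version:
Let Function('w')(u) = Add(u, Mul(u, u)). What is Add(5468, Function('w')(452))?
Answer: 210224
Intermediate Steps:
Function('w')(u) = Add(u, Pow(u, 2))
Add(5468, Function('w')(452)) = Add(5468, Mul(452, Add(1, 452))) = Add(5468, Mul(452, 453)) = Add(5468, 204756) = 210224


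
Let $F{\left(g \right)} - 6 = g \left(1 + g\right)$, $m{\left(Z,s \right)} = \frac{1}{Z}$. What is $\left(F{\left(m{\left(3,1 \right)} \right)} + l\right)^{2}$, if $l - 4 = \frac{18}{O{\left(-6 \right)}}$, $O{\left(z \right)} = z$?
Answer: $\frac{4489}{81} \approx 55.42$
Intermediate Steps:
$F{\left(g \right)} = 6 + g \left(1 + g\right)$
$l = 1$ ($l = 4 + \frac{18}{-6} = 4 + 18 \left(- \frac{1}{6}\right) = 4 - 3 = 1$)
$\left(F{\left(m{\left(3,1 \right)} \right)} + l\right)^{2} = \left(\left(6 + \frac{1}{3} + \left(\frac{1}{3}\right)^{2}\right) + 1\right)^{2} = \left(\left(6 + \frac{1}{3} + \frac{1}{9}\right) + 1\right)^{2} = \left(\frac{58}{9} + 1\right)^{2} = \left(\frac{67}{9}\right)^{2} = \frac{4489}{81}$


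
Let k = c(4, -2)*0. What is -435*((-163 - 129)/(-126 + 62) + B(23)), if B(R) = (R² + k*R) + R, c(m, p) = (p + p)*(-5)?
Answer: -3873675/16 ≈ -2.4210e+5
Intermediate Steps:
c(m, p) = -10*p (c(m, p) = (2*p)*(-5) = -10*p)
k = 0 (k = -10*(-2)*0 = 20*0 = 0)
B(R) = R + R² (B(R) = (R² + 0*R) + R = (R² + 0) + R = R² + R = R + R²)
-435*((-163 - 129)/(-126 + 62) + B(23)) = -435*((-163 - 129)/(-126 + 62) + 23*(1 + 23)) = -435*(-292/(-64) + 23*24) = -435*(-292*(-1/64) + 552) = -435*(73/16 + 552) = -435*8905/16 = -3873675/16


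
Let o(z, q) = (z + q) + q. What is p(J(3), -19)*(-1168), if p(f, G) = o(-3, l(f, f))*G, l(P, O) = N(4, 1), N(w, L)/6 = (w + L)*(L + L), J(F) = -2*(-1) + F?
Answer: 2596464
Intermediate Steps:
J(F) = 2 + F
N(w, L) = 12*L*(L + w) (N(w, L) = 6*((w + L)*(L + L)) = 6*((L + w)*(2*L)) = 6*(2*L*(L + w)) = 12*L*(L + w))
l(P, O) = 60 (l(P, O) = 12*1*(1 + 4) = 12*1*5 = 60)
o(z, q) = z + 2*q (o(z, q) = (q + z) + q = z + 2*q)
p(f, G) = 117*G (p(f, G) = (-3 + 2*60)*G = (-3 + 120)*G = 117*G)
p(J(3), -19)*(-1168) = (117*(-19))*(-1168) = -2223*(-1168) = 2596464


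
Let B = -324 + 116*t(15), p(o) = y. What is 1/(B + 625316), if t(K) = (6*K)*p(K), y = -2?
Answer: 1/604112 ≈ 1.6553e-6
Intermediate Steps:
p(o) = -2
t(K) = -12*K (t(K) = (6*K)*(-2) = -12*K)
B = -21204 (B = -324 + 116*(-12*15) = -324 + 116*(-180) = -324 - 20880 = -21204)
1/(B + 625316) = 1/(-21204 + 625316) = 1/604112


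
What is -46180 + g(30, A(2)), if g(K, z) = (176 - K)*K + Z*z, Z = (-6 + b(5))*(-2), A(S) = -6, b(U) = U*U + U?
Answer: -41512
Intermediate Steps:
b(U) = U + U² (b(U) = U² + U = U + U²)
Z = -48 (Z = (-6 + 5*(1 + 5))*(-2) = (-6 + 5*6)*(-2) = (-6 + 30)*(-2) = 24*(-2) = -48)
g(K, z) = -48*z + K*(176 - K) (g(K, z) = (176 - K)*K - 48*z = K*(176 - K) - 48*z = -48*z + K*(176 - K))
-46180 + g(30, A(2)) = -46180 + (-1*30² - 48*(-6) + 176*30) = -46180 + (-1*900 + 288 + 5280) = -46180 + (-900 + 288 + 5280) = -46180 + 4668 = -41512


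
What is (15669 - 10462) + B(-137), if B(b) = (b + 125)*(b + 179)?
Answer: 4703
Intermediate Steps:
B(b) = (125 + b)*(179 + b)
(15669 - 10462) + B(-137) = (15669 - 10462) + (22375 + (-137)**2 + 304*(-137)) = 5207 + (22375 + 18769 - 41648) = 5207 - 504 = 4703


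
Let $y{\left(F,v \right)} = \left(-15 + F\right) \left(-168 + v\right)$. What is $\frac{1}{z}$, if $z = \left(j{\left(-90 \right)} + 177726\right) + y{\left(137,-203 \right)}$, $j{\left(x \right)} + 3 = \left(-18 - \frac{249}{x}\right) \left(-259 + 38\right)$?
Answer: $\frac{30}{4074827} \approx 7.3623 \cdot 10^{-6}$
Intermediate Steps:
$y{\left(F,v \right)} = \left(-168 + v\right) \left(-15 + F\right)$
$j{\left(x \right)} = 3975 + \frac{55029}{x}$ ($j{\left(x \right)} = -3 + \left(-18 - \frac{249}{x}\right) \left(-259 + 38\right) = -3 + \left(-18 - \frac{249}{x}\right) \left(-221\right) = -3 + \left(3978 + \frac{55029}{x}\right) = 3975 + \frac{55029}{x}$)
$z = \frac{4074827}{30}$ ($z = \left(\left(3975 + \frac{55029}{-90}\right) + 177726\right) + \left(2520 - 23016 - -3045 + 137 \left(-203\right)\right) = \left(\left(3975 + 55029 \left(- \frac{1}{90}\right)\right) + 177726\right) + \left(2520 - 23016 + 3045 - 27811\right) = \left(\left(3975 - \frac{18343}{30}\right) + 177726\right) - 45262 = \left(\frac{100907}{30} + 177726\right) - 45262 = \frac{5432687}{30} - 45262 = \frac{4074827}{30} \approx 1.3583 \cdot 10^{5}$)
$\frac{1}{z} = \frac{1}{\frac{4074827}{30}} = \frac{30}{4074827}$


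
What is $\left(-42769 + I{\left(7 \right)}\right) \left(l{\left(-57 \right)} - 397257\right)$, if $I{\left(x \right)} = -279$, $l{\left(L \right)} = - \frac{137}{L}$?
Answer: $\frac{974757904576}{57} \approx 1.7101 \cdot 10^{10}$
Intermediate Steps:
$\left(-42769 + I{\left(7 \right)}\right) \left(l{\left(-57 \right)} - 397257\right) = \left(-42769 - 279\right) \left(- \frac{137}{-57} - 397257\right) = - 43048 \left(\left(-137\right) \left(- \frac{1}{57}\right) - 397257\right) = - 43048 \left(\frac{137}{57} - 397257\right) = \left(-43048\right) \left(- \frac{22643512}{57}\right) = \frac{974757904576}{57}$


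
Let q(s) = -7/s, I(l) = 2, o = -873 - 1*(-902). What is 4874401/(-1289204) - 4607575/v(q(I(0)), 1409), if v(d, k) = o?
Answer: -848606496847/5340988 ≈ -1.5889e+5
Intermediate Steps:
o = 29 (o = -873 + 902 = 29)
v(d, k) = 29
4874401/(-1289204) - 4607575/v(q(I(0)), 1409) = 4874401/(-1289204) - 4607575/29 = 4874401*(-1/1289204) - 4607575*1/29 = -696343/184172 - 4607575/29 = -848606496847/5340988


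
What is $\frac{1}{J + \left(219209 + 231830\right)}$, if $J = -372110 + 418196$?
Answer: $\frac{1}{497125} \approx 2.0116 \cdot 10^{-6}$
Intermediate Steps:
$J = 46086$
$\frac{1}{J + \left(219209 + 231830\right)} = \frac{1}{46086 + \left(219209 + 231830\right)} = \frac{1}{46086 + 451039} = \frac{1}{497125}$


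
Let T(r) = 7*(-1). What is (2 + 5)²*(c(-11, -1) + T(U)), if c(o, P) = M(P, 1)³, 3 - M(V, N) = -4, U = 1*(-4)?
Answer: 16464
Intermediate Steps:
U = -4
M(V, N) = 7 (M(V, N) = 3 - 1*(-4) = 3 + 4 = 7)
c(o, P) = 343 (c(o, P) = 7³ = 343)
T(r) = -7
(2 + 5)²*(c(-11, -1) + T(U)) = (2 + 5)²*(343 - 7) = 7²*336 = 49*336 = 16464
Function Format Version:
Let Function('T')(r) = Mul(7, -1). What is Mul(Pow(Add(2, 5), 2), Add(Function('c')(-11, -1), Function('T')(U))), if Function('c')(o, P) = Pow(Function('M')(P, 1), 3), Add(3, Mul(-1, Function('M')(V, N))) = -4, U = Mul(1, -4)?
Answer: 16464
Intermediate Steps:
U = -4
Function('M')(V, N) = 7 (Function('M')(V, N) = Add(3, Mul(-1, -4)) = Add(3, 4) = 7)
Function('c')(o, P) = 343 (Function('c')(o, P) = Pow(7, 3) = 343)
Function('T')(r) = -7
Mul(Pow(Add(2, 5), 2), Add(Function('c')(-11, -1), Function('T')(U))) = Mul(Pow(Add(2, 5), 2), Add(343, -7)) = Mul(Pow(7, 2), 336) = Mul(49, 336) = 16464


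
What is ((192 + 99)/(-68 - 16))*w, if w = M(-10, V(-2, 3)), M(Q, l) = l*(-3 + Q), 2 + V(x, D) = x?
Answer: -1261/7 ≈ -180.14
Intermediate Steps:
V(x, D) = -2 + x
w = 52 (w = (-2 - 2)*(-3 - 10) = -4*(-13) = 52)
((192 + 99)/(-68 - 16))*w = ((192 + 99)/(-68 - 16))*52 = (291/(-84))*52 = (291*(-1/84))*52 = -97/28*52 = -1261/7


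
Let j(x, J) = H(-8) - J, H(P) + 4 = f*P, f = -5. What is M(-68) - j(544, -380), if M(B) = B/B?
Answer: -415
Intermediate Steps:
M(B) = 1
H(P) = -4 - 5*P
j(x, J) = 36 - J (j(x, J) = (-4 - 5*(-8)) - J = (-4 + 40) - J = 36 - J)
M(-68) - j(544, -380) = 1 - (36 - 1*(-380)) = 1 - (36 + 380) = 1 - 1*416 = 1 - 416 = -415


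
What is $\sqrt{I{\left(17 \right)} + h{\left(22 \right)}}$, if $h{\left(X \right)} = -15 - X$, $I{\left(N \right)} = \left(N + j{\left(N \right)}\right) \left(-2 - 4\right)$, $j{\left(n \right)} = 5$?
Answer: $13 i \approx 13.0 i$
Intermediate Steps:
$I{\left(N \right)} = -30 - 6 N$ ($I{\left(N \right)} = \left(N + 5\right) \left(-2 - 4\right) = \left(5 + N\right) \left(-6\right) = -30 - 6 N$)
$\sqrt{I{\left(17 \right)} + h{\left(22 \right)}} = \sqrt{\left(-30 - 102\right) - 37} = \sqrt{-132 - 37} = \sqrt{-169} = 13 i$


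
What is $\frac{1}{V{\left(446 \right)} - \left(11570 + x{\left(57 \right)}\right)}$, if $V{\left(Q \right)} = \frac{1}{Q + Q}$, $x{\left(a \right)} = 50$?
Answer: $- \frac{892}{10365039} \approx -8.6059 \cdot 10^{-5}$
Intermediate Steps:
$V{\left(Q \right)} = \frac{1}{2 Q}$
$\frac{1}{V{\left(446 \right)} - \left(11570 + x{\left(57 \right)}\right)} = \frac{1}{\frac{1}{2 \cdot 446} - 11620} = \frac{1}{\frac{1}{2} \cdot \frac{1}{446} - 11620} = \frac{1}{\frac{1}{892} - 11620} = \frac{1}{- \frac{10365039}{892}} = - \frac{892}{10365039}$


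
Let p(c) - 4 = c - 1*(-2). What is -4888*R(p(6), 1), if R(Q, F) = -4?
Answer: 19552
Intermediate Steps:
p(c) = 6 + c (p(c) = 4 + (c - 1*(-2)) = 4 + (c + 2) = 4 + (2 + c) = 6 + c)
-4888*R(p(6), 1) = -4888*(-4) = 19552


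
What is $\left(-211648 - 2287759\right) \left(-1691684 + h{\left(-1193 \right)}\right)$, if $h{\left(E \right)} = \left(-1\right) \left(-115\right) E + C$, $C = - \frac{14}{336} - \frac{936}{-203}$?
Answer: $\frac{22270406773697389}{4872} \approx 4.5711 \cdot 10^{12}$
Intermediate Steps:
$C = \frac{22261}{4872}$ ($C = \left(-14\right) \frac{1}{336} - - \frac{936}{203} = - \frac{1}{24} + \frac{936}{203} = \frac{22261}{4872} \approx 4.5692$)
$h{\left(E \right)} = \frac{22261}{4872} + 115 E$ ($h{\left(E \right)} = \left(-1\right) \left(-115\right) E + \frac{22261}{4872} = 115 E + \frac{22261}{4872} = \frac{22261}{4872} + 115 E$)
$\left(-211648 - 2287759\right) \left(-1691684 + h{\left(-1193 \right)}\right) = \left(-211648 - 2287759\right) \left(-1691684 + \left(\frac{22261}{4872} + 115 \left(-1193\right)\right)\right) = - 2499407 \left(-1691684 + \left(\frac{22261}{4872} - 137195\right)\right) = - 2499407 \left(-1691684 - \frac{668391779}{4872}\right) = \left(-2499407\right) \left(- \frac{8910276227}{4872}\right) = \frac{22270406773697389}{4872}$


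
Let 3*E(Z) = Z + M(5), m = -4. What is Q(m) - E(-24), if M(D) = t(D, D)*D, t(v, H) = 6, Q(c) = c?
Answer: -6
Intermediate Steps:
M(D) = 6*D
E(Z) = 10 + Z/3 (E(Z) = (Z + 6*5)/3 = (Z + 30)/3 = (30 + Z)/3 = 10 + Z/3)
Q(m) - E(-24) = -4 - (10 + (⅓)*(-24)) = -4 - (10 - 8) = -4 - 1*2 = -4 - 2 = -6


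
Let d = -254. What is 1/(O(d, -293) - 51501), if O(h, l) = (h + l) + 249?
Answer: -1/51799 ≈ -1.9305e-5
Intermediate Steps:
O(h, l) = 249 + h + l
1/(O(d, -293) - 51501) = 1/((249 - 254 - 293) - 51501) = 1/(-298 - 51501) = 1/(-51799) = -1/51799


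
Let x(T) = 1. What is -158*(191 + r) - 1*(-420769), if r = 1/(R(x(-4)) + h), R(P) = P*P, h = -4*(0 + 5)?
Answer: 7421387/19 ≈ 3.9060e+5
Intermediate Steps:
h = -20 (h = -4*5 = -20)
R(P) = P**2
r = -1/19 (r = 1/(1**2 - 20) = 1/(1 - 20) = 1/(-19) = -1/19 ≈ -0.052632)
-158*(191 + r) - 1*(-420769) = -158*(191 - 1/19) - 1*(-420769) = -158*3628/19 + 420769 = -573224/19 + 420769 = 7421387/19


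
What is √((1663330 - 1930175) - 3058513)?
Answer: I*√3325358 ≈ 1823.6*I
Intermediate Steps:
√((1663330 - 1930175) - 3058513) = √(-266845 - 3058513) = √(-3325358) = I*√3325358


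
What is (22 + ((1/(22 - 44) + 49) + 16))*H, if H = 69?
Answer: 131997/22 ≈ 5999.9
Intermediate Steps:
(22 + ((1/(22 - 44) + 49) + 16))*H = (22 + ((1/(22 - 44) + 49) + 16))*69 = (22 + ((1/(-22) + 49) + 16))*69 = (22 + ((-1/22 + 49) + 16))*69 = (22 + (1077/22 + 16))*69 = (22 + 1429/22)*69 = (1913/22)*69 = 131997/22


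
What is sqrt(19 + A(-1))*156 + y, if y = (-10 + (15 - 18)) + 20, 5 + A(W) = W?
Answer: 7 + 156*sqrt(13) ≈ 569.47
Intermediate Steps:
A(W) = -5 + W
y = 7 (y = (-10 - 3) + 20 = -13 + 20 = 7)
sqrt(19 + A(-1))*156 + y = sqrt(19 + (-5 - 1))*156 + 7 = sqrt(19 - 6)*156 + 7 = sqrt(13)*156 + 7 = 156*sqrt(13) + 7 = 7 + 156*sqrt(13)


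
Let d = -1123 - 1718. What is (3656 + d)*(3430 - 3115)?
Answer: 256725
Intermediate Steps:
d = -2841
(3656 + d)*(3430 - 3115) = (3656 - 2841)*(3430 - 3115) = 815*315 = 256725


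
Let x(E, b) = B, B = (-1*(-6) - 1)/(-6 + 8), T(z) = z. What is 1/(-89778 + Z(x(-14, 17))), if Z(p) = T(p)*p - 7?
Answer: -4/359115 ≈ -1.1138e-5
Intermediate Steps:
B = 5/2 (B = (6 - 1)/2 = 5*(½) = 5/2 ≈ 2.5000)
x(E, b) = 5/2
Z(p) = -7 + p² (Z(p) = p*p - 7 = p² - 7 = -7 + p²)
1/(-89778 + Z(x(-14, 17))) = 1/(-89778 + (-7 + (5/2)²)) = 1/(-89778 + (-7 + 25/4)) = 1/(-89778 - ¾) = 1/(-359115/4) = -4/359115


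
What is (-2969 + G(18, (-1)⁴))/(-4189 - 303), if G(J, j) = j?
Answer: 742/1123 ≈ 0.66073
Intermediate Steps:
(-2969 + G(18, (-1)⁴))/(-4189 - 303) = (-2969 + (-1)⁴)/(-4189 - 303) = (-2969 + 1)/(-4492) = -2968*(-1/4492) = 742/1123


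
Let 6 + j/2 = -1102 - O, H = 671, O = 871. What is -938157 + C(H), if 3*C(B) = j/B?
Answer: -1888513999/2013 ≈ -9.3816e+5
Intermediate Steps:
j = -3958 (j = -12 + 2*(-1102 - 1*871) = -12 + 2*(-1102 - 871) = -12 + 2*(-1973) = -12 - 3946 = -3958)
C(B) = -3958/(3*B) (C(B) = (-3958/B)/3 = -3958/(3*B))
-938157 + C(H) = -938157 - 3958/3/671 = -938157 - 3958/3*1/671 = -938157 - 3958/2013 = -1888513999/2013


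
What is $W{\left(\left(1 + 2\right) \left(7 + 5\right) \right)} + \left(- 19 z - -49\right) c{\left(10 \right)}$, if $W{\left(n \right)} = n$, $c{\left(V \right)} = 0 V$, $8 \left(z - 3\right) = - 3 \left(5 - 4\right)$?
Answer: $36$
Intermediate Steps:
$z = \frac{21}{8}$ ($z = 3 + \frac{\left(-3\right) \left(5 - 4\right)}{8} = 3 + \frac{\left(-3\right) 1}{8} = 3 + \frac{1}{8} \left(-3\right) = 3 - \frac{3}{8} = \frac{21}{8} \approx 2.625$)
$c{\left(V \right)} = 0$
$W{\left(\left(1 + 2\right) \left(7 + 5\right) \right)} + \left(- 19 z - -49\right) c{\left(10 \right)} = \left(1 + 2\right) \left(7 + 5\right) + \left(\left(-19\right) \frac{21}{8} - -49\right) 0 = 3 \cdot 12 + \left(- \frac{399}{8} + 49\right) 0 = 36 - 0 = 36 + 0 = 36$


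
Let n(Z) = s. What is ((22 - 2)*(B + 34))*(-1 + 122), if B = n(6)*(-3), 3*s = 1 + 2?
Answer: 75020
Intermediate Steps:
s = 1 (s = (1 + 2)/3 = (⅓)*3 = 1)
n(Z) = 1
B = -3 (B = 1*(-3) = -3)
((22 - 2)*(B + 34))*(-1 + 122) = ((22 - 2)*(-3 + 34))*(-1 + 122) = (20*31)*121 = 620*121 = 75020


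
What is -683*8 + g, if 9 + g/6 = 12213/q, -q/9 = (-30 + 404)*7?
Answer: -7227133/1309 ≈ -5521.1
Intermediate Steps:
q = -23562 (q = -9*(-30 + 404)*7 = -3366*7 = -9*2618 = -23562)
g = -74757/1309 (g = -54 + 6*(12213/(-23562)) = -54 + 6*(12213*(-1/23562)) = -54 + 6*(-1357/2618) = -54 - 4071/1309 = -74757/1309 ≈ -57.110)
-683*8 + g = -683*8 - 74757/1309 = -5464 - 74757/1309 = -7227133/1309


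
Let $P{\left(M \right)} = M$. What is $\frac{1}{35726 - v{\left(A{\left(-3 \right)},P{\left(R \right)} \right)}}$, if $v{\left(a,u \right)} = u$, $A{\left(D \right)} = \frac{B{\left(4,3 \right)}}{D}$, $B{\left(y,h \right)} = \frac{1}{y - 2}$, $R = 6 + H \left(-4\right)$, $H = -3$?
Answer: $\frac{1}{35708} \approx 2.8005 \cdot 10^{-5}$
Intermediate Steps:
$R = 18$ ($R = 6 - -12 = 6 + 12 = 18$)
$B{\left(y,h \right)} = \frac{1}{-2 + y}$
$A{\left(D \right)} = \frac{1}{2 D}$ ($A{\left(D \right)} = \frac{1}{\left(-2 + 4\right) D} = \frac{1}{2 D}$)
$\frac{1}{35726 - v{\left(A{\left(-3 \right)},P{\left(R \right)} \right)}} = \frac{1}{35726 - 18} = \frac{1}{35708}$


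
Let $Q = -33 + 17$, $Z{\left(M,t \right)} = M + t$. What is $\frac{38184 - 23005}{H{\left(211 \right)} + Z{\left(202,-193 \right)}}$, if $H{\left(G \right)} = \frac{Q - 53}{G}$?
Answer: $\frac{3202769}{1830} \approx 1750.1$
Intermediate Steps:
$Q = -16$
$H{\left(G \right)} = - \frac{69}{G}$ ($H{\left(G \right)} = \frac{-16 - 53}{G} = - \frac{69}{G}$)
$\frac{38184 - 23005}{H{\left(211 \right)} + Z{\left(202,-193 \right)}} = \frac{38184 - 23005}{- \frac{69}{211} + \left(202 - 193\right)} = \frac{15179}{\left(-69\right) \frac{1}{211} + 9} = \frac{15179}{- \frac{69}{211} + 9} = \frac{15179}{\frac{1830}{211}} = 15179 \cdot \frac{211}{1830} = \frac{3202769}{1830}$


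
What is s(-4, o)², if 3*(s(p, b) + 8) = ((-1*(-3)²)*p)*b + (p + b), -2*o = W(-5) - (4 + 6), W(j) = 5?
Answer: 1849/4 ≈ 462.25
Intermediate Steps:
o = 5/2 (o = -(5 - (4 + 6))/2 = -(5 - 1*10)/2 = -(5 - 10)/2 = -½*(-5) = 5/2 ≈ 2.5000)
s(p, b) = -8 + b/3 + p/3 - 3*b*p (s(p, b) = -8 + (((-1*(-3)²)*p)*b + (p + b))/3 = -8 + (((-1*9)*p)*b + (b + p))/3 = -8 + ((-9*p)*b + (b + p))/3 = -8 + (-9*b*p + (b + p))/3 = -8 + (b + p - 9*b*p)/3 = -8 + (b/3 + p/3 - 3*b*p) = -8 + b/3 + p/3 - 3*b*p)
s(-4, o)² = (-8 + (⅓)*(5/2) + (⅓)*(-4) - 3*5/2*(-4))² = (-8 + ⅚ - 4/3 + 30)² = (43/2)² = 1849/4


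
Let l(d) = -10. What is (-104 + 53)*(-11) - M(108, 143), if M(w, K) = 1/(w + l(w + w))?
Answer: 54977/98 ≈ 560.99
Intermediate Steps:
M(w, K) = 1/(-10 + w) (M(w, K) = 1/(w - 10) = 1/(-10 + w))
(-104 + 53)*(-11) - M(108, 143) = (-104 + 53)*(-11) - 1/(-10 + 108) = -51*(-11) - 1/98 = 561 - 1*1/98 = 561 - 1/98 = 54977/98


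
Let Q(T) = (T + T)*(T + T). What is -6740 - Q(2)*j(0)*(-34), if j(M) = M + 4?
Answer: -4564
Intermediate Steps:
j(M) = 4 + M
Q(T) = 4*T² (Q(T) = (2*T)*(2*T) = 4*T²)
-6740 - Q(2)*j(0)*(-34) = -6740 - (4*2²)*(4 + 0)*(-34) = -6740 - (4*4)*4*(-34) = -6740 - 16*4*(-34) = -6740 - 64*(-34) = -6740 - 1*(-2176) = -6740 + 2176 = -4564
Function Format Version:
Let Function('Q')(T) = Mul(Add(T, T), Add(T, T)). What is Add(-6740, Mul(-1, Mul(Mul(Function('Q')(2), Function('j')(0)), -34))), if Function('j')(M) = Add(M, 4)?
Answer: -4564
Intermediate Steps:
Function('j')(M) = Add(4, M)
Function('Q')(T) = Mul(4, Pow(T, 2)) (Function('Q')(T) = Mul(Mul(2, T), Mul(2, T)) = Mul(4, Pow(T, 2)))
Add(-6740, Mul(-1, Mul(Mul(Function('Q')(2), Function('j')(0)), -34))) = Add(-6740, Mul(-1, Mul(Mul(Mul(4, Pow(2, 2)), Add(4, 0)), -34))) = Add(-6740, Mul(-1, Mul(Mul(Mul(4, 4), 4), -34))) = Add(-6740, Mul(-1, Mul(Mul(16, 4), -34))) = Add(-6740, Mul(-1, Mul(64, -34))) = Add(-6740, Mul(-1, -2176)) = Add(-6740, 2176) = -4564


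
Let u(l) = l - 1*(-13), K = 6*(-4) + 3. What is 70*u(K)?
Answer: -560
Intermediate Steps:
K = -21 (K = -24 + 3 = -21)
u(l) = 13 + l (u(l) = l + 13 = 13 + l)
70*u(K) = 70*(13 - 21) = 70*(-8) = -560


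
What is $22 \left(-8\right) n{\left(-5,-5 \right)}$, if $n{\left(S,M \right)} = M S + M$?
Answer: $-3520$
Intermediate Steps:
$n{\left(S,M \right)} = M + M S$
$22 \left(-8\right) n{\left(-5,-5 \right)} = 22 \left(-8\right) \left(- 5 \left(1 - 5\right)\right) = - 176 \left(\left(-5\right) \left(-4\right)\right) = \left(-176\right) 20 = -3520$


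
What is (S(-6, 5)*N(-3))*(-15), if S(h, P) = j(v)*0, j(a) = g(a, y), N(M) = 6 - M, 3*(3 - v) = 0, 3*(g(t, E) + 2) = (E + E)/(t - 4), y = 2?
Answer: 0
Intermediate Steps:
g(t, E) = -2 + 2*E/(3*(-4 + t)) (g(t, E) = -2 + ((E + E)/(t - 4))/3 = -2 + ((2*E)/(-4 + t))/3 = -2 + (2*E/(-4 + t))/3 = -2 + 2*E/(3*(-4 + t)))
v = 3 (v = 3 - ⅓*0 = 3 + 0 = 3)
j(a) = 2*(14 - 3*a)/(3*(-4 + a)) (j(a) = 2*(12 + 2 - 3*a)/(3*(-4 + a)) = 2*(14 - 3*a)/(3*(-4 + a)))
S(h, P) = 0 (S(h, P) = (2*(14 - 3*3)/(3*(-4 + 3)))*0 = ((⅔)*(14 - 9)/(-1))*0 = ((⅔)*(-1)*5)*0 = -10/3*0 = 0)
(S(-6, 5)*N(-3))*(-15) = (0*(6 - 1*(-3)))*(-15) = (0*(6 + 3))*(-15) = (0*9)*(-15) = 0*(-15) = 0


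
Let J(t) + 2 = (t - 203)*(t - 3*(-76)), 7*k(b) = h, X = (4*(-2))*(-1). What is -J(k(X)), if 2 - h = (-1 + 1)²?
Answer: 2267660/49 ≈ 46279.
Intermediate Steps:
X = 8 (X = -8*(-1) = 8)
h = 2 (h = 2 - (-1 + 1)² = 2 - 1*0² = 2 - 1*0 = 2 + 0 = 2)
k(b) = 2/7 (k(b) = (⅐)*2 = 2/7)
J(t) = -2 + (-203 + t)*(228 + t) (J(t) = -2 + (t - 203)*(t - 3*(-76)) = -2 + (-203 + t)*(t + 228) = -2 + (-203 + t)*(228 + t))
-J(k(X)) = -(-46286 + (2/7)² + 25*(2/7)) = -(-46286 + 4/49 + 50/7) = -1*(-2267660/49) = 2267660/49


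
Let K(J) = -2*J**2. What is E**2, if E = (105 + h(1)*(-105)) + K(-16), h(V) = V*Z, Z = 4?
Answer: 683929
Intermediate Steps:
h(V) = 4*V (h(V) = V*4 = 4*V)
E = -827 (E = (105 + (4*1)*(-105)) - 2*(-16)**2 = (105 + 4*(-105)) - 2*256 = (105 - 420) - 512 = -315 - 512 = -827)
E**2 = (-827)**2 = 683929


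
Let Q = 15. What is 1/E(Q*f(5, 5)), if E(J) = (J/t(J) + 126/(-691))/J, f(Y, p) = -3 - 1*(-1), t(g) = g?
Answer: -4146/113 ≈ -36.690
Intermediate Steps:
f(Y, p) = -2 (f(Y, p) = -3 + 1 = -2)
E(J) = 565/(691*J) (E(J) = (J/J + 126/(-691))/J = (1 + 126*(-1/691))/J = (1 - 126/691)/J = 565/(691*J))
1/E(Q*f(5, 5)) = 1/(565/(691*((15*(-2))))) = 1/((565/691)/(-30)) = 1/((565/691)*(-1/30)) = 1/(-113/4146) = -4146/113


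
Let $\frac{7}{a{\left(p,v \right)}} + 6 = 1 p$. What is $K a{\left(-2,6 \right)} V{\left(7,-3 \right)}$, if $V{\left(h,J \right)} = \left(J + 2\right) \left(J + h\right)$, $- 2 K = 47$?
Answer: $- \frac{329}{4} \approx -82.25$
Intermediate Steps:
$K = - \frac{47}{2}$ ($K = \left(- \frac{1}{2}\right) 47 = - \frac{47}{2} \approx -23.5$)
$V{\left(h,J \right)} = \left(2 + J\right) \left(J + h\right)$
$a{\left(p,v \right)} = \frac{7}{-6 + p}$ ($a{\left(p,v \right)} = \frac{7}{-6 + 1 p} = \frac{7}{-6 + p}$)
$K a{\left(-2,6 \right)} V{\left(7,-3 \right)} = - \frac{47 \frac{7}{-6 - 2}}{2} \left(\left(-3\right)^{2} + 2 \left(-3\right) + 2 \cdot 7 - 21\right) = - \frac{47 \frac{7}{-8}}{2} \left(9 - 6 + 14 - 21\right) = - \frac{47 \cdot 7 \left(- \frac{1}{8}\right)}{2} \left(-4\right) = \left(- \frac{47}{2}\right) \left(- \frac{7}{8}\right) \left(-4\right) = \frac{329}{16} \left(-4\right) = - \frac{329}{4}$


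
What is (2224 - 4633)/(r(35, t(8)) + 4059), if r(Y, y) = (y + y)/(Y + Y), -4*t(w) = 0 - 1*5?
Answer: -67452/113653 ≈ -0.59349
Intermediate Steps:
t(w) = 5/4 (t(w) = -(0 - 1*5)/4 = -(0 - 5)/4 = -1/4*(-5) = 5/4)
r(Y, y) = y/Y (r(Y, y) = (2*y)/((2*Y)) = (2*y)*(1/(2*Y)) = y/Y)
(2224 - 4633)/(r(35, t(8)) + 4059) = (2224 - 4633)/((5/4)/35 + 4059) = -2409/((5/4)*(1/35) + 4059) = -2409/(1/28 + 4059) = -2409/113653/28 = -2409*28/113653 = -67452/113653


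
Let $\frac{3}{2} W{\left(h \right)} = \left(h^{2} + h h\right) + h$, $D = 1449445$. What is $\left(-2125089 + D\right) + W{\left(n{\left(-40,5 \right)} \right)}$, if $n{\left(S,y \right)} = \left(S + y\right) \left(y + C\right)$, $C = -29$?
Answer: $265716$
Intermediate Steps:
$n{\left(S,y \right)} = \left(-29 + y\right) \left(S + y\right)$ ($n{\left(S,y \right)} = \left(S + y\right) \left(y - 29\right) = \left(S + y\right) \left(-29 + y\right) = \left(-29 + y\right) \left(S + y\right)$)
$W{\left(h \right)} = \frac{2 h}{3} + \frac{4 h^{2}}{3}$ ($W{\left(h \right)} = \frac{2 \left(\left(h^{2} + h h\right) + h\right)}{3} = \frac{2 \left(\left(h^{2} + h^{2}\right) + h\right)}{3} = \frac{2 \left(2 h^{2} + h\right)}{3} = \frac{2 \left(h + 2 h^{2}\right)}{3} = \frac{2 h}{3} + \frac{4 h^{2}}{3}$)
$\left(-2125089 + D\right) + W{\left(n{\left(-40,5 \right)} \right)} = \left(-2125089 + 1449445\right) + \frac{2 \left(5^{2} - -1160 - 145 - 200\right) \left(1 + 2 \left(5^{2} - -1160 - 145 - 200\right)\right)}{3} = -675644 + \frac{2 \left(25 + 1160 - 145 - 200\right) \left(1 + 2 \left(25 + 1160 - 145 - 200\right)\right)}{3} = -675644 + \frac{2}{3} \cdot 840 \left(1 + 2 \cdot 840\right) = -675644 + \frac{2}{3} \cdot 840 \left(1 + 1680\right) = -675644 + \frac{2}{3} \cdot 840 \cdot 1681 = -675644 + 941360 = 265716$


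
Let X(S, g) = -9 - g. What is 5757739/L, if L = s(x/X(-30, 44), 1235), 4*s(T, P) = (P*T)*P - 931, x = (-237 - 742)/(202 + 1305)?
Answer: 83613885758/64492517 ≈ 1296.5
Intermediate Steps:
x = -89/137 (x = -979/1507 = -979*1/1507 = -89/137 ≈ -0.64964)
s(T, P) = -931/4 + T*P²/4 (s(T, P) = ((P*T)*P - 931)/4 = (T*P² - 931)/4 = (-931 + T*P²)/4 = -931/4 + T*P²/4)
L = 64492517/14522 (L = -931/4 + (¼)*(-89/(137*(-9 - 1*44)))*1235² = -931/4 + (¼)*(-89/(137*(-9 - 44)))*1525225 = -931/4 + (¼)*(-89/137/(-53))*1525225 = -931/4 + (¼)*(-89/137*(-1/53))*1525225 = -931/4 + (¼)*(89/7261)*1525225 = -931/4 + 135745025/29044 = 64492517/14522 ≈ 4441.0)
5757739/L = 5757739/(64492517/14522) = 5757739*(14522/64492517) = 83613885758/64492517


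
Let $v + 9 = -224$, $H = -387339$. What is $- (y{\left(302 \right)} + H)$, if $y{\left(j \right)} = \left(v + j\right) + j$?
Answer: $386968$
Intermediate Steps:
$v = -233$ ($v = -9 - 224 = -233$)
$y{\left(j \right)} = -233 + 2 j$ ($y{\left(j \right)} = \left(-233 + j\right) + j = -233 + 2 j$)
$- (y{\left(302 \right)} + H) = - (\left(-233 + 2 \cdot 302\right) - 387339) = - (\left(-233 + 604\right) - 387339) = - (371 - 387339) = \left(-1\right) \left(-386968\right) = 386968$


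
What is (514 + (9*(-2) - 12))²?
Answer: 234256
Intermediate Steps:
(514 + (9*(-2) - 12))² = (514 + (-18 - 12))² = (514 - 30)² = 484² = 234256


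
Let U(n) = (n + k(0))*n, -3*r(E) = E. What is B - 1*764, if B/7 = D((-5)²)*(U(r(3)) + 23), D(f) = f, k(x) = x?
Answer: 3436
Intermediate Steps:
r(E) = -E/3
U(n) = n² (U(n) = (n + 0)*n = n*n = n²)
B = 4200 (B = 7*((-5)²*((-⅓*3)² + 23)) = 7*(25*((-1)² + 23)) = 7*(25*(1 + 23)) = 7*(25*24) = 7*600 = 4200)
B - 1*764 = 4200 - 1*764 = 4200 - 764 = 3436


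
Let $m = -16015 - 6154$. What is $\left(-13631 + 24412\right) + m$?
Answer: $-11388$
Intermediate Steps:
$m = -22169$ ($m = -16015 - 6154 = -22169$)
$\left(-13631 + 24412\right) + m = \left(-13631 + 24412\right) - 22169 = 10781 - 22169 = -11388$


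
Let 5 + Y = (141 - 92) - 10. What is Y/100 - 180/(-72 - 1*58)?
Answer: 1121/650 ≈ 1.7246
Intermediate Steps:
Y = 34 (Y = -5 + ((141 - 92) - 10) = -5 + (49 - 10) = -5 + 39 = 34)
Y/100 - 180/(-72 - 1*58) = 34/100 - 180/(-72 - 1*58) = 34*(1/100) - 180/(-72 - 58) = 17/50 - 180/(-130) = 17/50 - 180*(-1/130) = 17/50 + 18/13 = 1121/650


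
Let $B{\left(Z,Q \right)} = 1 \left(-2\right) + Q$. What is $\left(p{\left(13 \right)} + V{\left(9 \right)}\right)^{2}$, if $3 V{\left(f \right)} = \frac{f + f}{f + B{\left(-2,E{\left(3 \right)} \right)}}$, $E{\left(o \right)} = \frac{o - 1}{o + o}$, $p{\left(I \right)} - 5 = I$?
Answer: $\frac{42849}{121} \approx 354.12$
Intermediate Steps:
$p{\left(I \right)} = 5 + I$
$E{\left(o \right)} = \frac{-1 + o}{2 o}$
$B{\left(Z,Q \right)} = -2 + Q$
$V{\left(f \right)} = \frac{2 f}{3 \left(- \frac{5}{3} + f\right)}$ ($V{\left(f \right)} = \frac{\left(f + f\right) \frac{1}{f - \left(2 - \frac{-1 + 3}{2 \cdot 3}\right)}}{3} = \frac{2 f \frac{1}{f - \left(2 - \frac{1}{3}\right)}}{3} = \frac{2 f \frac{1}{f + \left(-2 + \frac{1}{3}\right)}}{3} = \frac{2 f \frac{1}{f - \frac{5}{3}}}{3} = \frac{2 f \frac{1}{- \frac{5}{3} + f}}{3} = \frac{2 f}{3 \left(- \frac{5}{3} + f\right)}$)
$\left(p{\left(13 \right)} + V{\left(9 \right)}\right)^{2} = \left(\left(5 + 13\right) + 2 \cdot 9 \frac{1}{-5 + 3 \cdot 9}\right)^{2} = \left(18 + 2 \cdot 9 \frac{1}{-5 + 27}\right)^{2} = \left(18 + 2 \cdot 9 \cdot \frac{1}{22}\right)^{2} = \left(18 + \frac{9}{11}\right)^{2} = \left(\frac{207}{11}\right)^{2} = \frac{42849}{121}$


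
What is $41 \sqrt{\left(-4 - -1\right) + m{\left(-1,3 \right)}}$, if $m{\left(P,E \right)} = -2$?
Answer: $41 i \sqrt{5} \approx 91.679 i$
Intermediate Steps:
$41 \sqrt{\left(-4 - -1\right) + m{\left(-1,3 \right)}} = 41 \sqrt{\left(-4 - -1\right) - 2} = 41 \sqrt{\left(-4 + 1\right) - 2} = 41 \sqrt{-3 - 2} = 41 \sqrt{-5} = 41 i \sqrt{5}$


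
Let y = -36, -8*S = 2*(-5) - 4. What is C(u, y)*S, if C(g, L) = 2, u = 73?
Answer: 7/2 ≈ 3.5000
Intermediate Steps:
S = 7/4 (S = -(2*(-5) - 4)/8 = -(-10 - 4)/8 = -⅛*(-14) = 7/4 ≈ 1.7500)
C(u, y)*S = 2*(7/4) = 7/2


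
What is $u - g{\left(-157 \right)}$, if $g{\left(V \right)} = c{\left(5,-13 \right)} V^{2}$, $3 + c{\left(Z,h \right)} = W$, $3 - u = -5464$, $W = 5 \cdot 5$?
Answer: $-536811$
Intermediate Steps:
$W = 25$
$u = 5467$ ($u = 3 - -5464 = 3 + 5464 = 5467$)
$c{\left(Z,h \right)} = 22$ ($c{\left(Z,h \right)} = -3 + 25 = 22$)
$g{\left(V \right)} = 22 V^{2}$
$u - g{\left(-157 \right)} = 5467 - 22 \left(-157\right)^{2} = 5467 - 22 \cdot 24649 = 5467 - 542278 = -536811$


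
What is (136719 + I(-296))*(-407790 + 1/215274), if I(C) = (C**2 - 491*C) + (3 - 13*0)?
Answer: -16226208911648183/107637 ≈ -1.5075e+11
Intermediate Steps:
I(C) = 3 + C**2 - 491*C (I(C) = (C**2 - 491*C) + (3 + 0) = (C**2 - 491*C) + 3 = 3 + C**2 - 491*C)
(136719 + I(-296))*(-407790 + 1/215274) = (136719 + (3 + (-296)**2 - 491*(-296)))*(-407790 + 1/215274) = (136719 + (3 + 87616 + 145336))*(-407790 + 1/215274) = (136719 + 232955)*(-87786584459/215274) = 369674*(-87786584459/215274) = -16226208911648183/107637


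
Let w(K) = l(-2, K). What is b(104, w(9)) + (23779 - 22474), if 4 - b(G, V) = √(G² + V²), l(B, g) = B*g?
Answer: 1309 - 2*√2785 ≈ 1203.5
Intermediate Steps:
w(K) = -2*K
b(G, V) = 4 - √(G² + V²)
b(104, w(9)) + (23779 - 22474) = (4 - √(104² + (-2*9)²)) + (23779 - 22474) = (4 - √(10816 + (-18)²)) + 1305 = (4 - √(10816 + 324)) + 1305 = (4 - √11140) + 1305 = (4 - 2*√2785) + 1305 = 1309 - 2*√2785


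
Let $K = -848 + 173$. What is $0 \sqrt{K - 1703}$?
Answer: $0$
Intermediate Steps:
$K = -675$
$0 \sqrt{K - 1703} = 0 \sqrt{-675 - 1703} = 0 \sqrt{-2378} = 0 i \sqrt{2378} = 0$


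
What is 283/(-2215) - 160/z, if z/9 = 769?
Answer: -2313043/15330015 ≈ -0.15088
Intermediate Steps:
z = 6921 (z = 9*769 = 6921)
283/(-2215) - 160/z = 283/(-2215) - 160/6921 = 283*(-1/2215) - 160*1/6921 = -283/2215 - 160/6921 = -2313043/15330015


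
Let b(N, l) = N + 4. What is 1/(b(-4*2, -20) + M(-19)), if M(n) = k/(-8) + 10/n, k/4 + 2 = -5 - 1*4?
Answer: 38/37 ≈ 1.0270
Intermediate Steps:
k = -44 (k = -8 + 4*(-5 - 1*4) = -8 + 4*(-5 - 4) = -8 + 4*(-9) = -8 - 36 = -44)
M(n) = 11/2 + 10/n (M(n) = -44/(-8) + 10/n = -44*(-⅛) + 10/n = 11/2 + 10/n)
b(N, l) = 4 + N
1/(b(-4*2, -20) + M(-19)) = 1/((4 - 4*2) + (11/2 + 10/(-19))) = 1/((4 - 8) + (11/2 + 10*(-1/19))) = 1/(-4 + (11/2 - 10/19)) = 1/(-4 + 189/38) = 1/(37/38) = 38/37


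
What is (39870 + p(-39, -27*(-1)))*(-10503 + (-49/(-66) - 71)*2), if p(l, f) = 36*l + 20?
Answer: -13517668696/33 ≈ -4.0963e+8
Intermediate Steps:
p(l, f) = 20 + 36*l
(39870 + p(-39, -27*(-1)))*(-10503 + (-49/(-66) - 71)*2) = (39870 + (20 + 36*(-39)))*(-10503 + (-49/(-66) - 71)*2) = (39870 + (20 - 1404))*(-10503 + (-49*(-1/66) - 71)*2) = (39870 - 1384)*(-10503 + (49/66 - 71)*2) = 38486*(-10503 - 4637/66*2) = 38486*(-10503 - 4637/33) = 38486*(-351236/33) = -13517668696/33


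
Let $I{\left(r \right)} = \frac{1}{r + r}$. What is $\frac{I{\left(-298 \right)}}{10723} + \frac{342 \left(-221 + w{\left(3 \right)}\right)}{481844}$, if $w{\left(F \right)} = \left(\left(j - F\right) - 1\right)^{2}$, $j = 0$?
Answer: $- \frac{112016760431}{769855168588} \approx -0.1455$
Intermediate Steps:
$w{\left(F \right)} = \left(-1 - F\right)^{2}$ ($w{\left(F \right)} = \left(\left(0 - F\right) - 1\right)^{2} = \left(- F - 1\right)^{2} = \left(-1 - F\right)^{2}$)
$I{\left(r \right)} = \frac{1}{2 r}$
$\frac{I{\left(-298 \right)}}{10723} + \frac{342 \left(-221 + w{\left(3 \right)}\right)}{481844} = \frac{\frac{1}{2} \frac{1}{-298}}{10723} + \frac{342 \left(-221 + \left(1 + 3\right)^{2}\right)}{481844} = \frac{1}{2} \left(- \frac{1}{298}\right) \frac{1}{10723} + 342 \left(-221 + 4^{2}\right) \frac{1}{481844} = \left(- \frac{1}{596}\right) \frac{1}{10723} + 342 \left(-221 + 16\right) \frac{1}{481844} = - \frac{1}{6390908} + 342 \left(-205\right) \frac{1}{481844} = - \frac{1}{6390908} - \frac{35055}{240922} = - \frac{112016760431}{769855168588}$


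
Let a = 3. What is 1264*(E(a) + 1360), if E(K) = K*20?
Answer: 1794880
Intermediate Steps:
E(K) = 20*K
1264*(E(a) + 1360) = 1264*(20*3 + 1360) = 1264*(60 + 1360) = 1264*1420 = 1794880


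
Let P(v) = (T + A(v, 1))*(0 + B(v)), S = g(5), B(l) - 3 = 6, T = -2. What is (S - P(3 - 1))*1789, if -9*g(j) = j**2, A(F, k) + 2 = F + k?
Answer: 100184/9 ≈ 11132.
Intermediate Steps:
B(l) = 9 (B(l) = 3 + 6 = 9)
A(F, k) = -2 + F + k (A(F, k) = -2 + (F + k) = -2 + F + k)
g(j) = -j**2/9
S = -25/9 (S = -1/9*5**2 = -1/9*25 = -25/9 ≈ -2.7778)
P(v) = -27 + 9*v (P(v) = (-2 + (-2 + v + 1))*(0 + 9) = (-2 + (-1 + v))*9 = (-3 + v)*9 = -27 + 9*v)
(S - P(3 - 1))*1789 = (-25/9 - (-27 + 9*(3 - 1)))*1789 = (-25/9 - (-27 + 9*2))*1789 = (-25/9 - (-27 + 18))*1789 = (-25/9 - 1*(-9))*1789 = (-25/9 + 9)*1789 = (56/9)*1789 = 100184/9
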